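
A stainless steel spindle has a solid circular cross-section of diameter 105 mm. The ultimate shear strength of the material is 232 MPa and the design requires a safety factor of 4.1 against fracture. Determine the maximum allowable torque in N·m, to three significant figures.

T_allow = 12900 N·m

τ_allow = 232/4.1 = 56.59 MPa.
For a solid shaft T_allow = τ_allow·πd³/16; πd³/16 = π×105³/16 = 227300 mm³.
T_allow = 56.59×227300 = 1.286×10^7 N·mm = 12860 N·m.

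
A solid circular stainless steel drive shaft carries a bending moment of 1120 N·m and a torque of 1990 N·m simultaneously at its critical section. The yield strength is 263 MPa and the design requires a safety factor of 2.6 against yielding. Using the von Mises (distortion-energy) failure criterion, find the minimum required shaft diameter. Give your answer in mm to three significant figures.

d = 59.2 mm

σ_allow = σ_y/n = 263/2.6 = 101.2 MPa.
For a solid shaft σ_b = 32M/(πd³) and τ = 16T/(πd³), so the von Mises stress is σ' = (16/πd³)·√(4M²+3T²).
√(4M²+3T²) = √(4×(1.120×10^6)² + 3×(1.990×10^6)²) = 4.111×10^6 N·mm.
d³ = 16×4.111×10^6/(π×101.2) = 207000 mm³.
d = 59.15 mm.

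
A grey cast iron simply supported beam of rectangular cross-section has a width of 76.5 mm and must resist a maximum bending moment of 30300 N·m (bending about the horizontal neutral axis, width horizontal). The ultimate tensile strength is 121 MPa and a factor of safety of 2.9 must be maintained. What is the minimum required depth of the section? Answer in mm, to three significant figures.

σ_allow = 121/2.9 = 41.72 MPa.
For a rectangular section σ = 6M/(bh²), so h² = 6M/(b σ_allow) = 6×3.0300×10^7/(76.5×41.72) = 56960 mm².
h = 238.7 mm.

h = 239 mm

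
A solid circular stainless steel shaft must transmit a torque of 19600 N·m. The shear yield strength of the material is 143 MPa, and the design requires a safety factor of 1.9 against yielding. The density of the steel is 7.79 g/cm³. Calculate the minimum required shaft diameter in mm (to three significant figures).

d = 110 mm

Allowable shear stress τ_allow = 143/1.9 = 75.26 MPa.
For a solid shaft τ = 16T/(πd³), so d³ = 16T/(π τ_allow) = 16×1.9600×10^7/(π×75.26) = 1.326×10^6 mm³.
d = (1.326×10^6)^(1/3) = 109.9 mm.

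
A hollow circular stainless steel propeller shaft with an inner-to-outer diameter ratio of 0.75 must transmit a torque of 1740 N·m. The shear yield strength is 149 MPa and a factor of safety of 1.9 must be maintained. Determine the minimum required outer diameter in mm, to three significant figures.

τ_allow = 149/1.9 = 78.42 MPa.
For a hollow shaft τ = 16T/[πd_o³(1−k⁴)] with k = 0.75, so 1−k⁴ = 0.6836.
d_o³ = 16T/[π τ_allow (1−k⁴)] = 16×1740000/(π×78.42×0.6836) = 165300 mm³.
d_o = 54.88 mm.

d_o = 54.9 mm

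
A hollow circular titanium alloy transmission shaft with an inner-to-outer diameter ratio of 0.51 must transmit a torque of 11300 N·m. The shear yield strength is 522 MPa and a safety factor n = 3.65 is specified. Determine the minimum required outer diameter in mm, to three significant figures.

τ_allow = 522/3.65 = 143.0 MPa.
For a hollow shaft τ = 16T/[πd_o³(1−k⁴)] with k = 0.51, so 1−k⁴ = 0.9323.
d_o³ = 16T/[π τ_allow (1−k⁴)] = 16×1.1300×10^7/(π×143.0×0.9323) = 431600 mm³.
d_o = 75.57 mm.

d_o = 75.6 mm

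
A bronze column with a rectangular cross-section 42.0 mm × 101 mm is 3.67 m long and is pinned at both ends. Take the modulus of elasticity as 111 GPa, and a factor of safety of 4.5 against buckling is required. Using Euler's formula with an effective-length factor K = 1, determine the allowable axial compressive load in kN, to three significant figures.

Buckling occurs about the weak axis: I_min = h·b³/12 = 101×42.0³/12 = 623600 mm⁴ (b = 42.0 mm is the smaller dimension).
Effective length L_e = KL = 1×3.67 m = 3670 mm.
Euler critical load P_cr = π²EI/L_e² = π²×111000×623600/3670² = 50720 N.
P_allow = P_cr/n = 50720/4.5 = 11270 N.

P_allow = 11.3 kN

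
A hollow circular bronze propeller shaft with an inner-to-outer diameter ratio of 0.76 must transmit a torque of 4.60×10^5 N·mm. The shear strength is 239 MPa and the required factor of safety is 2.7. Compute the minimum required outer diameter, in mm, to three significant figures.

d_o = 34.1 mm

τ_allow = 239/2.7 = 88.52 MPa.
For a hollow shaft τ = 16T/[πd_o³(1−k⁴)] with k = 0.76, so 1−k⁴ = 0.6664.
d_o³ = 16T/[π τ_allow (1−k⁴)] = 16×460000/(π×88.52×0.6664) = 39720 mm³.
d_o = 34.12 mm.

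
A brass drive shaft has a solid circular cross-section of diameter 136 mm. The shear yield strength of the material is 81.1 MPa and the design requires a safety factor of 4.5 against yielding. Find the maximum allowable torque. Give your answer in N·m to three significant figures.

τ_allow = 81.1/4.5 = 18.02 MPa.
For a solid shaft T_allow = τ_allow·πd³/16; πd³/16 = π×136³/16 = 493900 mm³.
T_allow = 18.02×493900 = 8.901×10^6 N·mm = 8901 N·m.

T_allow = 8900 N·m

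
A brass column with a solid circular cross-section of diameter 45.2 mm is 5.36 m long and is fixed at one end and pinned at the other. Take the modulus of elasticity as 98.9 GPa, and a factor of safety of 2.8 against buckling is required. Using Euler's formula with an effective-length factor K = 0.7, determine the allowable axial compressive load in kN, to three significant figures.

P_allow = 5.07 kN

I = πd⁴/64 = π×45.2⁴/64 = 204900 mm⁴.
Effective length L_e = KL = 0.7×5.36 m = 3752 mm.
Euler critical load P_cr = π²EI/L_e² = π²×98900×204900/3752² = 14210 N.
P_allow = P_cr/n = 14210/2.8 = 5074 N.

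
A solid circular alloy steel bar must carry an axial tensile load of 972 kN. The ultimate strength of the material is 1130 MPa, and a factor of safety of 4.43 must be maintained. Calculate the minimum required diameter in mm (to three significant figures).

Allowable stress σ_allow = 1130/4.43 = 255.1 MPa.
Required area A = F/σ_allow = 972000/255.1 = 3811 mm².
A = πd²/4 → d = √(4A/π) = 69.65 mm.

d = 69.7 mm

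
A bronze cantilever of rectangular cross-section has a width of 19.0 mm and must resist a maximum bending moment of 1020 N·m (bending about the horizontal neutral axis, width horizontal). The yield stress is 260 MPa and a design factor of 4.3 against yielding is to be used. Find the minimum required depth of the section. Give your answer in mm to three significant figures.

h = 73.0 mm

σ_allow = 260/4.3 = 60.47 MPa.
For a rectangular section σ = 6M/(bh²), so h² = 6M/(b σ_allow) = 6×1020000/(19.0×60.47) = 5327 mm².
h = 72.99 mm.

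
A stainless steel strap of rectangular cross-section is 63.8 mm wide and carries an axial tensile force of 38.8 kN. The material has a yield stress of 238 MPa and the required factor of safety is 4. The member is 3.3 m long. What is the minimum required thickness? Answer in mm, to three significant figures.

σ_allow = 238/4 = 59.50 MPa.
Required area A = F/σ_allow = 38800/59.50 = 652.1 mm².
t = A/w = 652.1/63.8 = 10.22 mm.

t = 10.2 mm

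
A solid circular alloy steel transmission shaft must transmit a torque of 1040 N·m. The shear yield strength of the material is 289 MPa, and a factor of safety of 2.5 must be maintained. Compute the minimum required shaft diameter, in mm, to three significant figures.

d = 35.8 mm

Allowable shear stress τ_allow = 289/2.5 = 115.6 MPa.
For a solid shaft τ = 16T/(πd³), so d³ = 16T/(π τ_allow) = 16×1040000/(π×115.6) = 45820 mm³.
d = (45820)^(1/3) = 35.78 mm.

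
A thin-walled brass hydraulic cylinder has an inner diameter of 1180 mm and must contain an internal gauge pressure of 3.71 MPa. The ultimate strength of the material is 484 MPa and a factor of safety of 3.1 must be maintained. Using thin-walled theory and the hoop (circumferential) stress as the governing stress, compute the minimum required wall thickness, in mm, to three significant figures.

t = 14.0 mm

σ_allow = 484/3.1 = 156.1 MPa.
Hoop stress σ_h = pD/(2t), so t = pD/(2σ_allow) = 3.71×1180/(2×156.1) = 14.02 mm.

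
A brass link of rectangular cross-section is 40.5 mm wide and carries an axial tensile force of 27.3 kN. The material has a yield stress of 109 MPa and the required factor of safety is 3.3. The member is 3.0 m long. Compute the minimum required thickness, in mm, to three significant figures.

t = 20.4 mm

σ_allow = 109/3.3 = 33.03 MPa.
Required area A = F/σ_allow = 27300/33.03 = 826.5 mm².
t = A/w = 826.5/40.5 = 20.41 mm.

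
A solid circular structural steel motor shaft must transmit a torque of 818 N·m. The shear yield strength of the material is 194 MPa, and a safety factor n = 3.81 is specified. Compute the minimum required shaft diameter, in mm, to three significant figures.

Allowable shear stress τ_allow = 194/3.81 = 50.92 MPa.
For a solid shaft τ = 16T/(πd³), so d³ = 16T/(π τ_allow) = 16×818000/(π×50.92) = 81820 mm³.
d = (81820)^(1/3) = 43.41 mm.

d = 43.4 mm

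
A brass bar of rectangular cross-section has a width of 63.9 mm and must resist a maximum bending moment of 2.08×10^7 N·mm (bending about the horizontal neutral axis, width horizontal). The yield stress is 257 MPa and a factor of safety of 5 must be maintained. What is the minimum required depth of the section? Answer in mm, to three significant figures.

h = 195 mm

σ_allow = 257/5 = 51.40 MPa.
For a rectangular section σ = 6M/(bh²), so h² = 6M/(b σ_allow) = 6×2.0800×10^7/(63.9×51.40) = 38000 mm².
h = 194.9 mm.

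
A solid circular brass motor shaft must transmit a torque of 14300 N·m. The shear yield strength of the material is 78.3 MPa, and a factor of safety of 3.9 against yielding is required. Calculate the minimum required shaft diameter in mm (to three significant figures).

Allowable shear stress τ_allow = 78.3/3.9 = 20.08 MPa.
For a solid shaft τ = 16T/(πd³), so d³ = 16T/(π τ_allow) = 16×1.4300×10^7/(π×20.08) = 3.628×10^6 mm³.
d = (3.628×10^6)^(1/3) = 153.7 mm.

d = 154 mm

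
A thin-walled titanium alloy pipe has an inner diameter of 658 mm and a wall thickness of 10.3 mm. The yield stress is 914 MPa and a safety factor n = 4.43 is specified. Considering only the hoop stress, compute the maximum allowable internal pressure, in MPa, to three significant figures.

σ_allow = 914/4.43 = 206.3 MPa.
σ_h = pD/(2t) → p_allow = 2σ_allow t/D = 2×206.3×10.3/658 = 6.459 MPa.

p_allow = 6.46 MPa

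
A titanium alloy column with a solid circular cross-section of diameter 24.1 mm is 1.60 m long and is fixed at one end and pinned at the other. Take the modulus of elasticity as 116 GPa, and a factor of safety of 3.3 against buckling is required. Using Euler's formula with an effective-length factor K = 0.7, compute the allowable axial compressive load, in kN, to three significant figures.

P_allow = 4.58 kN

I = πd⁴/64 = π×24.1⁴/64 = 16560 mm⁴.
Effective length L_e = KL = 0.7×1.60 m = 1120 mm.
Euler critical load P_cr = π²EI/L_e² = π²×116000×16560/1120² = 15110 N.
P_allow = P_cr/n = 15110/3.3 = 4580 N.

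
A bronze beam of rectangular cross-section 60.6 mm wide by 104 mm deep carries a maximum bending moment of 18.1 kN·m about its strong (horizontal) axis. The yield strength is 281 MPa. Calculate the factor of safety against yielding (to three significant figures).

n = 1.70

Section modulus S = bh²/6 = 60.6×104²/6 = 109200 mm³.
σ = M/S = 1.8100×10^7/109200 = 165.7 MPa.
n = 281/165.7 = 1.696.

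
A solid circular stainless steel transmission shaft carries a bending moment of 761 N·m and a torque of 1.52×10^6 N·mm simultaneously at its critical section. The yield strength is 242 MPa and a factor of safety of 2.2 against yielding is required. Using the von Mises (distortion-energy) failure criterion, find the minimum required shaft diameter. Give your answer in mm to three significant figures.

σ_allow = σ_y/n = 242/2.2 = 110.0 MPa.
For a solid shaft σ_b = 32M/(πd³) and τ = 16T/(πd³), so the von Mises stress is σ' = (16/πd³)·√(4M²+3T²).
√(4M²+3T²) = √(4×(761000)² + 3×(1.520×10^6)²) = 3.041×10^6 N·mm.
d³ = 16×3.041×10^6/(π×110.0) = 140800 mm³.
d = 52.02 mm.

d = 52.0 mm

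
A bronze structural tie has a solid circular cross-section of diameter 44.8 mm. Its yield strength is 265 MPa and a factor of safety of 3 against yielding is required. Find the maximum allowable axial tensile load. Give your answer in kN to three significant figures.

F_allow = 139 kN

σ_allow = 265/3 = 88.33 MPa.
A = πd²/4 = π×44.8²/4 = 1576 mm².
F_allow = σ_allow × A = 88.33×1576 = 139200 N.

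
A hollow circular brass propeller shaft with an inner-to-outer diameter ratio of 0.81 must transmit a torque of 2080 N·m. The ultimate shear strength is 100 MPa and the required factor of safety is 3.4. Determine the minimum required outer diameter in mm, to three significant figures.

d_o = 85.8 mm

τ_allow = 100/3.4 = 29.41 MPa.
For a hollow shaft τ = 16T/[πd_o³(1−k⁴)] with k = 0.81, so 1−k⁴ = 0.5695.
d_o³ = 16T/[π τ_allow (1−k⁴)] = 16×2080000/(π×29.41×0.5695) = 632400 mm³.
d_o = 85.84 mm.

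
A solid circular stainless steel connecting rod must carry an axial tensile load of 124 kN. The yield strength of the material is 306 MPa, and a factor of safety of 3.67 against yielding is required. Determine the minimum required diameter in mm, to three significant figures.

Allowable stress σ_allow = 306/3.67 = 83.38 MPa.
Required area A = F/σ_allow = 124000/83.38 = 1487 mm².
A = πd²/4 → d = √(4A/π) = 43.51 mm.

d = 43.5 mm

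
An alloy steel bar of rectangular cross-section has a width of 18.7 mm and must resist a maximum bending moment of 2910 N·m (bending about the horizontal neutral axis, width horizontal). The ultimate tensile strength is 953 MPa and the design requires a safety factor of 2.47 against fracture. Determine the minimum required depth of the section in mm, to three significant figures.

h = 49.2 mm

σ_allow = 953/2.47 = 385.8 MPa.
For a rectangular section σ = 6M/(bh²), so h² = 6M/(b σ_allow) = 6×2910000/(18.7×385.8) = 2420 mm².
h = 49.19 mm.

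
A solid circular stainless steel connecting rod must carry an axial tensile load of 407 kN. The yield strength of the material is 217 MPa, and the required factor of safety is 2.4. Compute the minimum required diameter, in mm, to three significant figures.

d = 75.7 mm

Allowable stress σ_allow = 217/2.4 = 90.42 MPa.
Required area A = F/σ_allow = 407000/90.42 = 4501 mm².
A = πd²/4 → d = √(4A/π) = 75.71 mm.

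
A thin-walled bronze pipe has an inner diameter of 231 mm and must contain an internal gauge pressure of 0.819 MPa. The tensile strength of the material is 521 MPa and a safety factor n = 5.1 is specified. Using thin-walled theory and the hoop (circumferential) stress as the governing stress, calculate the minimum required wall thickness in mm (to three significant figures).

σ_allow = 521/5.1 = 102.2 MPa.
Hoop stress σ_h = pD/(2t), so t = pD/(2σ_allow) = 0.819×231/(2×102.2) = 0.9260 mm.

t = 0.926 mm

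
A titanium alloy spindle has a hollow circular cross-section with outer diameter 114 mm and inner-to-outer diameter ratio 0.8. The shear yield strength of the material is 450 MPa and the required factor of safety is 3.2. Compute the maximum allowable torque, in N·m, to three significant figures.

T_allow = 24200 N·m

τ_allow = 450/3.2 = 140.6 MPa.
For a hollow shaft T_allow = τ_allow·πd_o³(1−k⁴)/16 with 1−k⁴ = 0.5904, so πd_o³(1−k⁴)/16 = 171700 mm³.
T_allow = 140.6×171700 = 2.415×10^7 N·mm = 24150 N·m.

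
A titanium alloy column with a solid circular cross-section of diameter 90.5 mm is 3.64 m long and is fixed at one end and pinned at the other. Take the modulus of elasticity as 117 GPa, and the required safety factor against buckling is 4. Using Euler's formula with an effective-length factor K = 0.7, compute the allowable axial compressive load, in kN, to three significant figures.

I = πd⁴/64 = π×90.5⁴/64 = 3.293×10^6 mm⁴.
Effective length L_e = KL = 0.7×3.64 m = 2548 mm.
Euler critical load P_cr = π²EI/L_e² = π²×117000×3.293×10^6/2548² = 585700 N.
P_allow = P_cr/n = 585700/4 = 146400 N.

P_allow = 146 kN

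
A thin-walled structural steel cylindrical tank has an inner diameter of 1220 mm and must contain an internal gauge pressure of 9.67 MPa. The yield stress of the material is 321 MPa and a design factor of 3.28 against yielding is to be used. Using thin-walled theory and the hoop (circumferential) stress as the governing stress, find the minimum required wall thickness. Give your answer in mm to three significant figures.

t = 60.3 mm

σ_allow = 321/3.28 = 97.87 MPa.
Hoop stress σ_h = pD/(2t), so t = pD/(2σ_allow) = 9.67×1220/(2×97.87) = 60.27 mm.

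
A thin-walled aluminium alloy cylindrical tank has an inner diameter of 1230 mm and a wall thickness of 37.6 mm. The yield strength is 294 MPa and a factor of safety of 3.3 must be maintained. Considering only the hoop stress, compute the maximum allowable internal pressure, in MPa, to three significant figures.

p_allow = 5.45 MPa

σ_allow = 294/3.3 = 89.09 MPa.
σ_h = pD/(2t) → p_allow = 2σ_allow t/D = 2×89.09×37.6/1230 = 5.447 MPa.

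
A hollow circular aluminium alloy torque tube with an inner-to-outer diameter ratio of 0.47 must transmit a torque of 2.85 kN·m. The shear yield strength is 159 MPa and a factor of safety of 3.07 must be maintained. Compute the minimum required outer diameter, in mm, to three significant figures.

τ_allow = 159/3.07 = 51.79 MPa.
For a hollow shaft τ = 16T/[πd_o³(1−k⁴)] with k = 0.47, so 1−k⁴ = 0.9512.
d_o³ = 16T/[π τ_allow (1−k⁴)] = 16×2850000/(π×51.79×0.9512) = 294600 mm³.
d_o = 66.54 mm.

d_o = 66.5 mm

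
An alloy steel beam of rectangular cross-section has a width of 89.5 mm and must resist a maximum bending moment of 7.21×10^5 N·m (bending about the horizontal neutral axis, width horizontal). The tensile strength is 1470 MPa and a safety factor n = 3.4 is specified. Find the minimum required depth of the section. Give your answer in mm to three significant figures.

h = 334 mm

σ_allow = 1470/3.4 = 432.4 MPa.
For a rectangular section σ = 6M/(bh²), so h² = 6M/(b σ_allow) = 6×7.2100×10^8/(89.5×432.4) = 111800 mm².
h = 334.4 mm.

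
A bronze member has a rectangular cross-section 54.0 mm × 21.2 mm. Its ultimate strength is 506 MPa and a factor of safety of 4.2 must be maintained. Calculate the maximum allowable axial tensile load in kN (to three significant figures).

σ_allow = 506/4.2 = 120.5 MPa.
A = 54.0×21.2 = 1145 mm².
F_allow = σ_allow × A = 120.5×1145 = 137900 N.

F_allow = 138 kN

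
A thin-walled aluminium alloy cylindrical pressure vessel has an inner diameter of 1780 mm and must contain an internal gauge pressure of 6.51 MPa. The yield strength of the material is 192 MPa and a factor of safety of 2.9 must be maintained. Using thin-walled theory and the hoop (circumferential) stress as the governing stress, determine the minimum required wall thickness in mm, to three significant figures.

t = 87.5 mm

σ_allow = 192/2.9 = 66.21 MPa.
Hoop stress σ_h = pD/(2t), so t = pD/(2σ_allow) = 6.51×1780/(2×66.21) = 87.51 mm.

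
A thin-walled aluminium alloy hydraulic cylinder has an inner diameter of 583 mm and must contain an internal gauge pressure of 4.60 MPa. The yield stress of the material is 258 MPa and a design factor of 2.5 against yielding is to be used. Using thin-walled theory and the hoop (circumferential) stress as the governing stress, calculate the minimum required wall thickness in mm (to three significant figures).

σ_allow = 258/2.5 = 103.2 MPa.
Hoop stress σ_h = pD/(2t), so t = pD/(2σ_allow) = 4.60×583/(2×103.2) = 12.99 mm.

t = 13.0 mm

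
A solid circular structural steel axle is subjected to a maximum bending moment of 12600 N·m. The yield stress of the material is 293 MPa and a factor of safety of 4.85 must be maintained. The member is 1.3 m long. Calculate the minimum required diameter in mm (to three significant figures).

σ_allow = 293/4.85 = 60.41 MPa.
For a solid circular section σ = 32M/(πd³), so d³ = 32M/(π σ_allow) = 32×1.2600×10^7/(π×60.41) = 2.124×10^6 mm³.
d = 128.6 mm.

d = 129 mm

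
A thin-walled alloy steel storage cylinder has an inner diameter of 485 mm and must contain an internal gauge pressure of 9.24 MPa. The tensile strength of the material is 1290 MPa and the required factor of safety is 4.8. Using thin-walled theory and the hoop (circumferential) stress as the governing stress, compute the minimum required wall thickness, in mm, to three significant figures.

σ_allow = 1290/4.8 = 268.8 MPa.
Hoop stress σ_h = pD/(2t), so t = pD/(2σ_allow) = 9.24×485/(2×268.8) = 8.337 mm.

t = 8.34 mm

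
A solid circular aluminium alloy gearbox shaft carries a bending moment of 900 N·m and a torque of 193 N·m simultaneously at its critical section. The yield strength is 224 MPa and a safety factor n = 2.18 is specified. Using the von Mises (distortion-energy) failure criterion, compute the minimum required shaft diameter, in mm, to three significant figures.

d = 44.9 mm

σ_allow = σ_y/n = 224/2.18 = 102.8 MPa.
For a solid shaft σ_b = 32M/(πd³) and τ = 16T/(πd³), so the von Mises stress is σ' = (16/πd³)·√(4M²+3T²).
√(4M²+3T²) = √(4×(900000)² + 3×(193000)²) = 1.831×10^6 N·mm.
d³ = 16×1.831×10^6/(π×102.8) = 90740 mm³.
d = 44.94 mm.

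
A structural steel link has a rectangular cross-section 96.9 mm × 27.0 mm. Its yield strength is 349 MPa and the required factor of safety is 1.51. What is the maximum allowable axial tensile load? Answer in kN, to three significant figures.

σ_allow = 349/1.51 = 231.1 MPa.
A = 96.9×27.0 = 2616 mm².
F_allow = σ_allow × A = 231.1×2616 = 604700 N.

F_allow = 605 kN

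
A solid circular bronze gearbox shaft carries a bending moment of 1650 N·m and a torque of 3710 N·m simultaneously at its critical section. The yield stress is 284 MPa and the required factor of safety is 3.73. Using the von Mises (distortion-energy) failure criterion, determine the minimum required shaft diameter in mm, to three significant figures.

d = 78.5 mm

σ_allow = σ_y/n = 284/3.73 = 76.14 MPa.
For a solid shaft σ_b = 32M/(πd³) and τ = 16T/(πd³), so the von Mises stress is σ' = (16/πd³)·√(4M²+3T²).
√(4M²+3T²) = √(4×(1.650×10^6)² + 3×(3.710×10^6)²) = 7.224×10^6 N·mm.
d³ = 16×7.224×10^6/(π×76.14) = 483200 mm³.
d = 78.47 mm.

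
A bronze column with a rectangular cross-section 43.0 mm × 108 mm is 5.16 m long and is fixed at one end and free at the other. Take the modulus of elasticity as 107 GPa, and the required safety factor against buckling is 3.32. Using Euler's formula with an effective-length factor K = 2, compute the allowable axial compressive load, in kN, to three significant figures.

Buckling occurs about the weak axis: I_min = h·b³/12 = 108×43.0³/12 = 715600 mm⁴ (b = 43.0 mm is the smaller dimension).
Effective length L_e = KL = 2×5.16 m = 10320 mm.
Euler critical load P_cr = π²EI/L_e² = π²×107000×715600/10320² = 7095 N.
P_allow = P_cr/n = 7095/3.32 = 2137 N.

P_allow = 2.14 kN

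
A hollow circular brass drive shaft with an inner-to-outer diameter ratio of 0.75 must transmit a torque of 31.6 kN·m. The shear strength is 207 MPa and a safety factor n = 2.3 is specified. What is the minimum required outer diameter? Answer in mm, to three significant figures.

d_o = 138 mm

τ_allow = 207/2.3 = 90.00 MPa.
For a hollow shaft τ = 16T/[πd_o³(1−k⁴)] with k = 0.75, so 1−k⁴ = 0.6836.
d_o³ = 16T/[π τ_allow (1−k⁴)] = 16×3.1600×10^7/(π×90.00×0.6836) = 2.616×10^6 mm³.
d_o = 137.8 mm.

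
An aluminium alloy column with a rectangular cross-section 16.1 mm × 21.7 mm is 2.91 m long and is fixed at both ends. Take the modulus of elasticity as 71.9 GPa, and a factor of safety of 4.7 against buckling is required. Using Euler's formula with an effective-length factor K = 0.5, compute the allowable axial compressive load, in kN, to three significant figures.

P_allow = 0.538 kN

Buckling occurs about the weak axis: I_min = h·b³/12 = 21.7×16.1³/12 = 7547 mm⁴ (b = 16.1 mm is the smaller dimension).
Effective length L_e = KL = 0.5×2.91 m = 1455 mm.
Euler critical load P_cr = π²EI/L_e² = π²×71900×7547/1455² = 2530 N.
P_allow = P_cr/n = 2530/4.7 = 538.2 N.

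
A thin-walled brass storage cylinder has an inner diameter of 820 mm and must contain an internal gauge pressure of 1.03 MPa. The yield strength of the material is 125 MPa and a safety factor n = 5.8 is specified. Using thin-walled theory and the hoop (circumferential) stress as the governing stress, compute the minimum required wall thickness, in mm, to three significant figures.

σ_allow = 125/5.8 = 21.55 MPa.
Hoop stress σ_h = pD/(2t), so t = pD/(2σ_allow) = 1.03×820/(2×21.55) = 19.59 mm.

t = 19.6 mm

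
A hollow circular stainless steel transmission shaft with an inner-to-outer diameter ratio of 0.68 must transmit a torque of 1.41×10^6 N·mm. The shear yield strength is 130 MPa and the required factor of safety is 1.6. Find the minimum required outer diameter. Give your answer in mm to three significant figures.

τ_allow = 130/1.6 = 81.25 MPa.
For a hollow shaft τ = 16T/[πd_o³(1−k⁴)] with k = 0.68, so 1−k⁴ = 0.7862.
d_o³ = 16T/[π τ_allow (1−k⁴)] = 16×1410000/(π×81.25×0.7862) = 112400 mm³.
d_o = 48.26 mm.

d_o = 48.3 mm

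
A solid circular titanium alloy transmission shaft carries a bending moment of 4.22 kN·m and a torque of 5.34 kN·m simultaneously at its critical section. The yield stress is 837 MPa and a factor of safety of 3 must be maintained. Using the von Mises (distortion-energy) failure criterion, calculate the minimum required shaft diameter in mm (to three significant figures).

σ_allow = σ_y/n = 837/3 = 279.0 MPa.
For a solid shaft σ_b = 32M/(πd³) and τ = 16T/(πd³), so the von Mises stress is σ' = (16/πd³)·√(4M²+3T²).
√(4M²+3T²) = √(4×(4.220×10^6)² + 3×(5.340×10^6)²) = 1.252×10^7 N·mm.
d³ = 16×1.252×10^7/(π×279.0) = 228600 mm³.
d = 61.14 mm.

d = 61.1 mm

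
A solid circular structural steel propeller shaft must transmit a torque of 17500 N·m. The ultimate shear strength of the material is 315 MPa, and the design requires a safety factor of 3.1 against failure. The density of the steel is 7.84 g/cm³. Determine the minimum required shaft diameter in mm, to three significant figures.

Allowable shear stress τ_allow = 315/3.1 = 101.6 MPa.
For a solid shaft τ = 16T/(πd³), so d³ = 16T/(π τ_allow) = 16×1.7500×10^7/(π×101.6) = 877100 mm³.
d = (877100)^(1/3) = 95.72 mm.

d = 95.7 mm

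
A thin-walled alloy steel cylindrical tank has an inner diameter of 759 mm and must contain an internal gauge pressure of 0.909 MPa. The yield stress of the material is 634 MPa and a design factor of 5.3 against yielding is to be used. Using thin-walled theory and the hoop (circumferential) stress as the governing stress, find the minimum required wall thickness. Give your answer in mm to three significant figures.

σ_allow = 634/5.3 = 119.6 MPa.
Hoop stress σ_h = pD/(2t), so t = pD/(2σ_allow) = 0.909×759/(2×119.6) = 2.884 mm.

t = 2.88 mm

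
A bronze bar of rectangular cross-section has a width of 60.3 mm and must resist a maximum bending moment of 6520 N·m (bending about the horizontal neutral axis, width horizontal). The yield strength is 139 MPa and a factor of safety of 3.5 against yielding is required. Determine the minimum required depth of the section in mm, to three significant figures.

h = 128 mm

σ_allow = 139/3.5 = 39.71 MPa.
For a rectangular section σ = 6M/(bh²), so h² = 6M/(b σ_allow) = 6×6520000/(60.3×39.71) = 16340 mm².
h = 127.8 mm.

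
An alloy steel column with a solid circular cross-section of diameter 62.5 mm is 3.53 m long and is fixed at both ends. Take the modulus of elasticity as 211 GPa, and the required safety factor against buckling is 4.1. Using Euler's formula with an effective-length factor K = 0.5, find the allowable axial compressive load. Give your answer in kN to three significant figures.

I = πd⁴/64 = π×62.5⁴/64 = 749000 mm⁴.
Effective length L_e = KL = 0.5×3.53 m = 1765 mm.
Euler critical load P_cr = π²EI/L_e² = π²×211000×749000/1765² = 500700 N.
P_allow = P_cr/n = 500700/4.1 = 122100 N.

P_allow = 122 kN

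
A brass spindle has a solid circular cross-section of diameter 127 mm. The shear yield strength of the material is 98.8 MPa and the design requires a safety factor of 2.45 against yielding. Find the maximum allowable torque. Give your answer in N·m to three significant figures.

T_allow = 16200 N·m

τ_allow = 98.8/2.45 = 40.33 MPa.
For a solid shaft T_allow = τ_allow·πd³/16; πd³/16 = π×127³/16 = 402200 mm³.
T_allow = 40.33×402200 = 1.622×10^7 N·mm = 16220 N·m.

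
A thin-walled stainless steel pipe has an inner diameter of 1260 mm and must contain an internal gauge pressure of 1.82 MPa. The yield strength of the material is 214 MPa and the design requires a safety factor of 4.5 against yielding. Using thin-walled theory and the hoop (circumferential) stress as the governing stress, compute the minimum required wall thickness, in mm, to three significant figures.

t = 24.1 mm

σ_allow = 214/4.5 = 47.56 MPa.
Hoop stress σ_h = pD/(2t), so t = pD/(2σ_allow) = 1.82×1260/(2×47.56) = 24.11 mm.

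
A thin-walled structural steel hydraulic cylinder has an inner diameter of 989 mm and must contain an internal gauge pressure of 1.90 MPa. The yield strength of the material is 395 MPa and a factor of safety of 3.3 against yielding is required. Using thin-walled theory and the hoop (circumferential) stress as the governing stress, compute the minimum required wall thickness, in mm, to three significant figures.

t = 7.85 mm

σ_allow = 395/3.3 = 119.7 MPa.
Hoop stress σ_h = pD/(2t), so t = pD/(2σ_allow) = 1.90×989/(2×119.7) = 7.849 mm.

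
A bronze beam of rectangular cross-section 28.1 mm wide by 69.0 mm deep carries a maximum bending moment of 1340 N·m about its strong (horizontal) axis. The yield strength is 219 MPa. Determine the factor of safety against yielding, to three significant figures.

n = 3.64

Section modulus S = bh²/6 = 28.1×69.0²/6 = 22300 mm³.
σ = M/S = 1340000/22300 = 60.10 MPa.
n = 219/60.10 = 3.644.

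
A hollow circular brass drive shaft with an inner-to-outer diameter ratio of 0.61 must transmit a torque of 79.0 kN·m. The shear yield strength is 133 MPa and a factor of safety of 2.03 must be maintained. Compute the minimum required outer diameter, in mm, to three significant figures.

τ_allow = 133/2.03 = 65.52 MPa.
For a hollow shaft τ = 16T/[πd_o³(1−k⁴)] with k = 0.61, so 1−k⁴ = 0.8615.
d_o³ = 16T/[π τ_allow (1−k⁴)] = 16×7.9000×10^7/(π×65.52×0.8615) = 7.128×10^6 mm³.
d_o = 192.5 mm.

d_o = 192 mm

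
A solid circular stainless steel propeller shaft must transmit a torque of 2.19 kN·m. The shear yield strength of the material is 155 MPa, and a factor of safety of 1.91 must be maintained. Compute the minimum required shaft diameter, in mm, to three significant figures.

Allowable shear stress τ_allow = 155/1.91 = 81.15 MPa.
For a solid shaft τ = 16T/(πd³), so d³ = 16T/(π τ_allow) = 16×2190000/(π×81.15) = 137400 mm³.
d = (137400)^(1/3) = 51.61 mm.

d = 51.6 mm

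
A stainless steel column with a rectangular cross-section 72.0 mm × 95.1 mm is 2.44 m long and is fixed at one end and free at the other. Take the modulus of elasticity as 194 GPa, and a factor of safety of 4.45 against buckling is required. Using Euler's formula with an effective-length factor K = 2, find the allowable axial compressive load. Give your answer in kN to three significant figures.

Buckling occurs about the weak axis: I_min = h·b³/12 = 95.1×72.0³/12 = 2.958×10^6 mm⁴ (b = 72.0 mm is the smaller dimension).
Effective length L_e = KL = 2×2.44 m = 4880 mm.
Euler critical load P_cr = π²EI/L_e² = π²×194000×2.958×10^6/4880² = 237800 N.
P_allow = P_cr/n = 237800/4.45 = 53440 N.

P_allow = 53.4 kN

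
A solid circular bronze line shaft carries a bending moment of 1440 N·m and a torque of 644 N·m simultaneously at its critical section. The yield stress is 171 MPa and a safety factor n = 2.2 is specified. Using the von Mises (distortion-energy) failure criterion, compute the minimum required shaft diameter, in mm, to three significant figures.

d = 58.7 mm

σ_allow = σ_y/n = 171/2.2 = 77.73 MPa.
For a solid shaft σ_b = 32M/(πd³) and τ = 16T/(πd³), so the von Mises stress is σ' = (16/πd³)·√(4M²+3T²).
√(4M²+3T²) = √(4×(1.440×10^6)² + 3×(644000)²) = 3.088×10^6 N·mm.
d³ = 16×3.088×10^6/(π×77.73) = 202400 mm³.
d = 58.71 mm.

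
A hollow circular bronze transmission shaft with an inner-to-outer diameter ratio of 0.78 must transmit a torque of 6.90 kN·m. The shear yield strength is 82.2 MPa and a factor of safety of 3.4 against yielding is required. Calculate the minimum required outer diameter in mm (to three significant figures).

d_o = 132 mm

τ_allow = 82.2/3.4 = 24.18 MPa.
For a hollow shaft τ = 16T/[πd_o³(1−k⁴)] with k = 0.78, so 1−k⁴ = 0.6298.
d_o³ = 16T/[π τ_allow (1−k⁴)] = 16×6900000/(π×24.18×0.6298) = 2.308×10^6 mm³.
d_o = 132.1 mm.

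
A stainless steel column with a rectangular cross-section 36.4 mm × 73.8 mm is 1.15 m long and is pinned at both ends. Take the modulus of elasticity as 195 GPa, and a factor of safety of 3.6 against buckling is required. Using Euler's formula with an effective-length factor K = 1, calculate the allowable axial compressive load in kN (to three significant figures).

P_allow = 120 kN

Buckling occurs about the weak axis: I_min = h·b³/12 = 73.8×36.4³/12 = 296600 mm⁴ (b = 36.4 mm is the smaller dimension).
Effective length L_e = KL = 1×1.15 m = 1150 mm.
Euler critical load P_cr = π²EI/L_e² = π²×195000×296600/1150² = 431600 N.
P_allow = P_cr/n = 431600/3.6 = 119900 N.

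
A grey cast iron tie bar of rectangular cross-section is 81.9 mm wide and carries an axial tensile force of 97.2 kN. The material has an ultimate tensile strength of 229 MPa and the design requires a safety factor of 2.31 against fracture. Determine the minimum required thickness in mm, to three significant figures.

t = 12.0 mm

σ_allow = 229/2.31 = 99.13 MPa.
Required area A = F/σ_allow = 97200/99.13 = 980.5 mm².
t = A/w = 980.5/81.9 = 11.97 mm.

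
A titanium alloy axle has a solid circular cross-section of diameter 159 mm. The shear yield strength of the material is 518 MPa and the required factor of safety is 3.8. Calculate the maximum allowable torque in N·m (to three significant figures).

τ_allow = 518/3.8 = 136.3 MPa.
For a solid shaft T_allow = τ_allow·πd³/16; πd³/16 = π×159³/16 = 789300 mm³.
T_allow = 136.3×789300 = 1.076×10^8 N·mm = 107600 N·m.

T_allow = 1.08×10^5 N·m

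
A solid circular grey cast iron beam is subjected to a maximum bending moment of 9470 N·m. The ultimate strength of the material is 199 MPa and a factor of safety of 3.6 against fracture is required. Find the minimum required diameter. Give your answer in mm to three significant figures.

d = 120 mm

σ_allow = 199/3.6 = 55.28 MPa.
For a solid circular section σ = 32M/(πd³), so d³ = 32M/(π σ_allow) = 32×9470000/(π×55.28) = 1.745×10^6 mm³.
d = 120.4 mm.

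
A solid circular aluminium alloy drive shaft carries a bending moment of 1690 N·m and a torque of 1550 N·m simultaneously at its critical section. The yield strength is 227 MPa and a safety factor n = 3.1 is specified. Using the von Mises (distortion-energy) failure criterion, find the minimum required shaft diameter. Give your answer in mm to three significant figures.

σ_allow = σ_y/n = 227/3.1 = 73.23 MPa.
For a solid shaft σ_b = 32M/(πd³) and τ = 16T/(πd³), so the von Mises stress is σ' = (16/πd³)·√(4M²+3T²).
√(4M²+3T²) = √(4×(1.690×10^6)² + 3×(1.550×10^6)²) = 4.316×10^6 N·mm.
d³ = 16×4.316×10^6/(π×73.23) = 300200 mm³.
d = 66.96 mm.

d = 67.0 mm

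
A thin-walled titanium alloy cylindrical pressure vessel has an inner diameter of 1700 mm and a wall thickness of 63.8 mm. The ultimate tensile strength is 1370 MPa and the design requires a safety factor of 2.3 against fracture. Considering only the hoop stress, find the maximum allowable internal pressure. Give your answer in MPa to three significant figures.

p_allow = 44.7 MPa

σ_allow = 1370/2.3 = 595.7 MPa.
σ_h = pD/(2t) → p_allow = 2σ_allow t/D = 2×595.7×63.8/1700 = 44.71 MPa.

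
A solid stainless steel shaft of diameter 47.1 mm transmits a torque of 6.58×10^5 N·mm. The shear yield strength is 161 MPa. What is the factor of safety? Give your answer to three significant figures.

τ = 16T/(πd³) = 16×658000/(π×47.1³) = 32.07 MPa.
n = τ_limit/τ = 161/32.07 = 5.020.

n = 5.02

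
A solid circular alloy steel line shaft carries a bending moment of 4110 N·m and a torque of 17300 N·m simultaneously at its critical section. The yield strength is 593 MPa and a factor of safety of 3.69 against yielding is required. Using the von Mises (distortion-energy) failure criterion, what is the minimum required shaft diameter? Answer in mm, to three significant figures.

σ_allow = σ_y/n = 593/3.69 = 160.7 MPa.
For a solid shaft σ_b = 32M/(πd³) and τ = 16T/(πd³), so the von Mises stress is σ' = (16/πd³)·√(4M²+3T²).
√(4M²+3T²) = √(4×(4.110×10^6)² + 3×(1.730×10^7)²) = 3.107×10^7 N·mm.
d³ = 16×3.107×10^7/(π×160.7) = 984700 mm³.
d = 99.49 mm.

d = 99.5 mm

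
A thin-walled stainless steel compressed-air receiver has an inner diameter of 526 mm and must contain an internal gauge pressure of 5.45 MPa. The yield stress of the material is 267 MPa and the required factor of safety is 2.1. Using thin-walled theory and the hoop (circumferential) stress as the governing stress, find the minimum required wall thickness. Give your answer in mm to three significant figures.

t = 11.3 mm

σ_allow = 267/2.1 = 127.1 MPa.
Hoop stress σ_h = pD/(2t), so t = pD/(2σ_allow) = 5.45×526/(2×127.1) = 11.27 mm.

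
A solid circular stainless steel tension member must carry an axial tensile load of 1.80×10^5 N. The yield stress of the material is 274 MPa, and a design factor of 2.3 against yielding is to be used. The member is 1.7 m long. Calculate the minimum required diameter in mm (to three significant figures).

d = 43.9 mm

Allowable stress σ_allow = 274/2.3 = 119.1 MPa.
Required area A = F/σ_allow = 180000/119.1 = 1511 mm².
A = πd²/4 → d = √(4A/π) = 43.86 mm.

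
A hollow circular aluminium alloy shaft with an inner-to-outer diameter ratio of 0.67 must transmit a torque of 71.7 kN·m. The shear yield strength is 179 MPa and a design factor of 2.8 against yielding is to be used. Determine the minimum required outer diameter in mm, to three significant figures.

τ_allow = 179/2.8 = 63.93 MPa.
For a hollow shaft τ = 16T/[πd_o³(1−k⁴)] with k = 0.67, so 1−k⁴ = 0.7985.
d_o³ = 16T/[π τ_allow (1−k⁴)] = 16×7.1700×10^7/(π×63.93×0.7985) = 7.154×10^6 mm³.
d_o = 192.7 mm.

d_o = 193 mm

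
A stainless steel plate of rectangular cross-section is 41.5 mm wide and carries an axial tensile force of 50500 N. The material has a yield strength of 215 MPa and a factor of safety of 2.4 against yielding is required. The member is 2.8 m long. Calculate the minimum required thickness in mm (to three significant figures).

t = 13.6 mm

σ_allow = 215/2.4 = 89.58 MPa.
Required area A = F/σ_allow = 50500/89.58 = 563.7 mm².
t = A/w = 563.7/41.5 = 13.58 mm.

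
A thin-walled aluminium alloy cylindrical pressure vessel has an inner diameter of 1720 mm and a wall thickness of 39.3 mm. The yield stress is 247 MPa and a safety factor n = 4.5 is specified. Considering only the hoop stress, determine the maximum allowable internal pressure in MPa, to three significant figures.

p_allow = 2.51 MPa

σ_allow = 247/4.5 = 54.89 MPa.
σ_h = pD/(2t) → p_allow = 2σ_allow t/D = 2×54.89×39.3/1720 = 2.508 MPa.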